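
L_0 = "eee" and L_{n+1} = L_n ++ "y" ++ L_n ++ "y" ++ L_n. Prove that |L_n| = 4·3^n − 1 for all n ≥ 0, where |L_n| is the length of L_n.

Base case: |L_0| = 3, and 4·3^0 − 1 = 3.
Assume |L_m| = 4·3^m − 1.
Then |L_{m+1}| = 3|L_m| + 2 = 3(4·3^m − 1) + 2 = 4·3^{m+1} − 3 + 2 = 4·3^{m+1} − 1.
By induction, |L_n| = 4·3^n − 1 for all n ≥ 0.

|L_n| = 4·3^n − 1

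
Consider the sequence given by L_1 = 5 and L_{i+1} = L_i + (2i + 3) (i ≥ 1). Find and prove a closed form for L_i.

Claim: L_i = i^2 + 2i + 2.

Base case: L_1 = 5, and 1^2 + 2·1 + 2 = 5.
Assume L_j = j^2 + 2j + 2.
Then L_{j+1} = L_j + (2j + 3) = (j^2 + 2j + 2) + (2j + 3) = j^2 + 4j + 5,
and (j+1)^2 + 2·(j+1) + 2 = j^2 + 4j + 5.
Hence L_i = i^2 + 2i + 2 for every i ≥ 1, by induction.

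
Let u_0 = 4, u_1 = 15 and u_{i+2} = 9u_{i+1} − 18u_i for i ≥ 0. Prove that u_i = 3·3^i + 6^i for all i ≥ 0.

Base cases: u_0 = 4 and 3·3^0 + 6^0 = 4; u_1 = 15 and 3·3^1 + 6^1 = 15.
Assume u_j = 3·3^j + 6^j for all 0 ≤ j ≤ r, where r ≥ 1.
Then u_{r+1} = 9u_r − 18u_{r−1} = 9·(3·3^r + 6^r) − 18·(3·3^{r−1} + 6^{r−1}) = 3·(9·3 − 18)3^{r−1} + (9·6 − 18)6^{r−1} = 27·3^{r−1} + 36·6^{r−1} = 3·3^{r+1} + 6^{r+1}.
By strong induction, u_i = 3·3^i + 6^i for all i ≥ 0.

u_i = 3·3^i + 6^i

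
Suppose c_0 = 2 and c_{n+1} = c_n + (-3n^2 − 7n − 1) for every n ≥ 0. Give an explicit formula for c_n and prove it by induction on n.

Claim: c_n = -n^3 − 2n^2 + 2n + 2.

Base case: c_0 = 2, and -0^3 − 2·0^2 + 2·0 + 2 = 2.
Assume c_k = -k^3 − 2k^2 + 2k + 2.
Then c_{k+1} = c_k + (-3k^2 − 7k − 1) = (-k^3 − 2k^2 + 2k + 2) + (-3k^2 − 7k − 1) = -k^3 − 5k^2 − 5k + 1,
and -(k+1)^3 − 2·(k+1)^2 + 2·(k+1) + 2 = -k^3 − 5k^2 − 5k + 1.
Hence c_n = -n^3 − 2n^2 + 2n + 2 for every n ≥ 0, by induction.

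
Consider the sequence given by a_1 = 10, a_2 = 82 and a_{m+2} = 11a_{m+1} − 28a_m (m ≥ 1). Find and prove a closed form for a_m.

Claim: a_m = 2·7^m − 4^m.

Base cases: a_1 = 10 and 2·7^1 − 4^1 = 10; a_2 = 82 and 2·7^2 − 4^2 = 82.
Assume a_j = 2·7^j − 4^j for all 1 ≤ j ≤ k, where k ≥ 2.
Then a_{k+1} = 11a_k − 28a_{k−1} = 11·(2·7^k − 4^k) − 28·(2·7^{k−1} − 4^{k−1}) = 2·(11·7 − 28)7^{k−1} − (11·4 − 28)4^{k−1} = 98·7^{k−1} − 16·4^{k−1} = 2·7^{k+1} − 4^{k+1}.
So the formula holds for k+1, and by strong induction a_m = 2·7^m − 4^m for all m ≥ 1.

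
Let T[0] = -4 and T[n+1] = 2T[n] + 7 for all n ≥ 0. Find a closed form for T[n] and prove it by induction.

Claim: T[n] = 3·2^n − 7.

Base case: T[0] = -4, and 3·2^0 − 7 = 3 − 7 = -4.
Assume T[j] = 3·2^j − 7 for some j ≥ 0.
Then T[j+1] = 2T[j] + 7 = 2·(3·2^j − 7) + 7 = 6·2^j − 14 + 7 = 3·2^{j+1} − 7.
Hence T[n] = 3·2^n − 7 for every n ≥ 0, by induction.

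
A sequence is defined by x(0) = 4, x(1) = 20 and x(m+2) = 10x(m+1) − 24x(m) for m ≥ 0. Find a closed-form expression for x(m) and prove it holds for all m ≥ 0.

Claim: x(m) = 2·6^m + 2·4^m.

Base cases: x(0) = 4 and 2·6^0 + 2·4^0 = 4; x(1) = 20 and 2·6^1 + 2·4^1 = 20.
Assume x(i) = 2·6^i + 2·4^i for all 0 ≤ i ≤ j, where j ≥ 1.
Then x(j+1) = 10x(j) − 24x(j−1) = 10·(2·6^j + 2·4^j) − 24·(2·6^{j−1} + 2·4^{j−1}) = 2·(10·6 − 24)6^{j−1} + 2·(10·4 − 24)4^{j−1} = 72·6^{j−1} + 32·4^{j−1} = 2·6^{j+1} + 2·4^{j+1}.
So the formula holds for j+1, and by strong induction x(m) = 2·6^m + 2·4^m for all m ≥ 0.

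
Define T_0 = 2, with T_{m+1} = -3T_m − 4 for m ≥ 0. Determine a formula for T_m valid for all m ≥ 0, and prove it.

Claim: T_m = 3·(-3)^m − 1.

Base case: T_0 = 2, and 3·(-3)^0 − 1 = 3 − 1 = 2.
Assume T_k = 3·(-3)^k − 1 for some k ≥ 0.
Then T_{k+1} = -3T_k − 4 = -3·(3·(-3)^k − 1) − 4 = -9·(-3)^k + 3 − 4 = 3·(-3)^{k+1} − 1.
So the formula holds for k+1, and by induction T_m = 3·(-3)^m − 1 for all m ≥ 0.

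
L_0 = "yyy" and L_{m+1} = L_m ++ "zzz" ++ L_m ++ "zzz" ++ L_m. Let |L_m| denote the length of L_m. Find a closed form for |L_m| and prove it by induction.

Claim: |L_m| = 6·3^m − 3.

Base case: |L_0| = 3, and 6·3^0 − 3 = 3.
Assume |L_r| = 6·3^r − 3.
Then |L_{r+1}| = 3|L_r| + 6 = 3(6·3^r − 3) + 6 = 6·3^{r+1} − 9 + 6 = 6·3^{r+1} − 3.
By induction, |L_m| = 6·3^m − 3 for all m ≥ 0.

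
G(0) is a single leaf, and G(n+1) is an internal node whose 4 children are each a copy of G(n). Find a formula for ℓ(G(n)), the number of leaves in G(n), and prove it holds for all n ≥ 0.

Claim: ℓ(G(n)) = 4^n.

Base case: ℓ(G(0)) = 1, and 4^0 = 1.
Assume ℓ(G(r)) = 4^r.
Then ℓ(G(r+1)) = 4·ℓ(G(r)) = 4·4^r = 4^{r+1}.
By induction, ℓ(G(n)) = 4^n for all n ≥ 0.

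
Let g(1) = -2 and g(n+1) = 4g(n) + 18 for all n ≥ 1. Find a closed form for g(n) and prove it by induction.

Claim: g(n) = 4^n − 6.

Base case: g(1) = -2, and 4^1 − 6 = 4 − 6 = -2.
Assume g(k) = 4^k − 6 for some k ≥ 1.
Then g(k+1) = 4g(k) + 18 = 4·(4^k − 6) + 18 = 4^{k+1} − 24 + 18 = 4^{k+1} − 6.
By induction, g(n) = 4^n − 6 for all n ≥ 1.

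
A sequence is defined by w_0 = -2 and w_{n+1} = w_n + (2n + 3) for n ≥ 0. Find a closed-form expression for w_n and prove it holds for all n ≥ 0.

Claim: w_n = n^2 + 2n − 2.

Base case: w_0 = -2, and 0^2 + 2·0 − 2 = -2.
Assume w_k = k^2 + 2k − 2.
Then w_{k+1} = w_k + (2k + 3) = (k^2 + 2k − 2) + (2k + 3) = k^2 + 4k + 1,
and (k+1)^2 + 2·(k+1) − 2 = k^2 + 4k + 1.
This completes the inductive step, so w_n = n^2 + 2n − 2 for all n ≥ 0.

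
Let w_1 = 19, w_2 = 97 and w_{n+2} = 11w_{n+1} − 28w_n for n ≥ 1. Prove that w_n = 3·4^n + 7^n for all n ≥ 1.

Base cases: w_1 = 19 and 3·4^1 + 7^1 = 19; w_2 = 97 and 3·4^2 + 7^2 = 97.
Assume w_j = 3·4^j + 7^j for all 1 ≤ j ≤ m, where m ≥ 2.
Then w_{m+1} = 11w_m − 28w_{m−1} = 11·(3·4^m + 7^m) − 28·(3·4^{m−1} + 7^{m−1}) = 3·(11·4 − 28)4^{m−1} + (11·7 − 28)7^{m−1} = 48·4^{m−1} + 49·7^{m−1} = 3·4^{m+1} + 7^{m+1}.
This completes the inductive step, so w_n = 3·4^n + 7^n for all n ≥ 1.

w_n = 3·4^n + 7^n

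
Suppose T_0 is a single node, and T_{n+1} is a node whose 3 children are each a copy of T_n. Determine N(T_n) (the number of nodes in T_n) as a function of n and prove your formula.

Claim: N(T_n) = (3^{n+1} − 1)/2.

Base case: N(T_0) = 1, and (3^{0+1} − 1)/2 = 1.
Assume N(T_m) = (3^{m+1} − 1)/2.
Then N(T_{m+1}) = 1 + 3N(T_m) = 1 + 3·(3^{m+1} − 1)/2 = 1 + (3^{m+2} − 3)/2 = (2 + 3^{m+2} − 3)/2 = (3^{m+2} − 1)/2.
Hence N(T_n) = (3^{n+1} − 1)/2 for every n ≥ 0, by induction.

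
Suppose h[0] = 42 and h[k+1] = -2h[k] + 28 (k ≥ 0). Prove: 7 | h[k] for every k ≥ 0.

Base case: h[0] = 42 = 7·6, so 7 | h[0].
Assume 7 | h[j], so h[j] = 7t for some integer t.
Then h[j+1] = -2h[j] + 28 = -2·(7t) + 28 = 7(-2t + 4), so 7 | h[j+1].
So the property holds for j+1, and by induction 7 | h[k] for all k ≥ 0.

7 | h[k]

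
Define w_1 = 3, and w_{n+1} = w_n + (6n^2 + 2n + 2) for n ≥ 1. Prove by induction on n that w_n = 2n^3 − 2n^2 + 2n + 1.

Base case: w_1 = 3, and 2·1^3 − 2·1^2 + 2·1 + 1 = 3.
Assume w_k = 2k^3 − 2k^2 + 2k + 1.
Then w_{k+1} = w_k + (6k^2 + 2k + 2) = (2k^3 − 2k^2 + 2k + 1) + (6k^2 + 2k + 2) = 2k^3 + 4k^2 + 4k + 3,
and 2·(k+1)^3 − 2·(k+1)^2 + 2·(k+1) + 1 = 2k^3 + 4k^2 + 4k + 3.
This completes the inductive step, so w_n = 2n^3 − 2n^2 + 2n + 1 for all n ≥ 1.

w_n = 2n^3 − 2n^2 + 2n + 1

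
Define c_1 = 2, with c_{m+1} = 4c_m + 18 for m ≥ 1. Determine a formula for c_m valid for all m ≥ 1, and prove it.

Claim: c_m = 2·4^m − 6.

Base case: c_1 = 2, and 2·4^1 − 6 = 8 − 6 = 2.
Assume c_r = 2·4^r − 6 for some r ≥ 1.
Then c_{r+1} = 4c_r + 18 = 4·(2·4^r − 6) + 18 = 8·4^r − 24 + 18 = 2·4^{r+1} − 6.
This completes the inductive step, so c_m = 2·4^m − 6 for all m ≥ 1.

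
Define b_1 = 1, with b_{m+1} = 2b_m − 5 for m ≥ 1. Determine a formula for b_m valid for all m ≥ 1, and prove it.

Claim: b_m = -2^{m+1} + 5.

Base case: b_1 = 1, and -2^{1+1} + 5 = -4 + 5 = 1.
Assume b_j = -2^{j+1} + 5 for some j ≥ 1.
Then b_{j+1} = 2b_j − 5 = 2·(-2^{j+1} + 5) − 5 = -2^{j+2} + 10 − 5 = -2^{j+2} + 5.
This completes the inductive step, so b_m = -2^{m+1} + 5 for all m ≥ 1.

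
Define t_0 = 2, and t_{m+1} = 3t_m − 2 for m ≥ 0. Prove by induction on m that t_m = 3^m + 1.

Base case: t_0 = 2, and 3^0 + 1 = 1 + 1 = 2.
Assume t_k = 3^k + 1 for some k ≥ 0.
Then t_{k+1} = 3t_k − 2 = 3·(3^k + 1) − 2 = 3^{k+1} + 3 − 2 = 3^{k+1} + 1.
So the formula holds for k+1, and by induction t_m = 3^m + 1 for all m ≥ 0.

t_m = 3^m + 1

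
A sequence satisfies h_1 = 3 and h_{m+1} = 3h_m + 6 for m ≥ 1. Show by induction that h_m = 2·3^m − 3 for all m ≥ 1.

Base case: h_1 = 3, and 2·3^1 − 3 = 6 − 3 = 3.
Assume h_r = 2·3^r − 3 for some r ≥ 1.
Then h_{r+1} = 3h_r + 6 = 3·(2·3^r − 3) + 6 = 6·3^r − 9 + 6 = 2·3^{r+1} − 3.
Hence h_m = 2·3^m − 3 for every m ≥ 1, by induction.

h_m = 2·3^m − 3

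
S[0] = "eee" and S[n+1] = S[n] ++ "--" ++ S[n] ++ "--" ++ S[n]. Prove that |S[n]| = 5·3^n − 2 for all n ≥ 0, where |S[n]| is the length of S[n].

Base case: |S[0]| = 3, and 5·3^0 − 2 = 3.
Assume |S[k]| = 5·3^k − 2.
Then |S[k+1]| = 3|S[k]| + 4 = 3(5·3^k − 2) + 4 = 5·3^{k+1} − 6 + 4 = 5·3^{k+1} − 2.
Hence |S[n]| = 5·3^n − 2 for every n ≥ 0, by induction.

|S[n]| = 5·3^n − 2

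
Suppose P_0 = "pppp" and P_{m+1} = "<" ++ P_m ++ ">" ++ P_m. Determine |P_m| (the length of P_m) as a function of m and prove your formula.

Claim: |P_m| = 6·2^m − 2.

Base case: |P_0| = 4, and 6·2^0 − 2 = 4.
Assume |P_r| = 6·2^r − 2.
Then |P_{r+1}| = 1 + |P_r| + 1 + |P_r| = 2|P_r| + 2 = 2(6·2^r − 2) + 2 = 6·2^{r+1} − 4 + 2 = 6·2^{r+1} − 2.
So the formula holds for r+1, and by induction |P_m| = 6·2^m − 2 for all m ≥ 0.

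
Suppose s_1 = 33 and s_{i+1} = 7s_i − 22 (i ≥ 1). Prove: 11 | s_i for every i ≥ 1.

Base case: s_1 = 33 = 11·3, so 11 | s_1.
Assume 11 | s_m, so s_m = 11t for some integer t.
Then s_{m+1} = 7s_m − 22 = 7·(11t) − 22 = 11(7t − 2), so 11 | s_{m+1}.
Hence 11 | s_i for every i ≥ 1, by induction.

11 | s_i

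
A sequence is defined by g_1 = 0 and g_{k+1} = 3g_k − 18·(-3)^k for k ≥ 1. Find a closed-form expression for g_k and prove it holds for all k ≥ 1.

Claim: g_k = 3·3^k + 3·(-3)^k.

Base case: g_1 = 0, and 3·3^1 + 3·(-3)^1 = 9 − 9 = 0.
Assume g_m = 3·3^m + 3·(-3)^m for some m ≥ 1.
Then g_{m+1} = 3g_m − 18·(-3)^m = 3·(3·3^m + 3·(-3)^m) − 18·(-3)^m = 3·3^{m+1} + 9·(-3)^m − 18·(-3)^m = 3·3^{m+1} − 9·(-3)^m = 3·3^{m+1} + 3·(-3)^{m+1}.
So the formula holds for m+1, and by induction g_k = 3·3^k + 3·(-3)^k for all k ≥ 1.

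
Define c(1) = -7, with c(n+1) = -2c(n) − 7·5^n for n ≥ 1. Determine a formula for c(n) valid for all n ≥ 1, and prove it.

Claim: c(n) = (-2)^n − 5^n.

Base case: c(1) = -7, and (-2)^1 − 5^1 = -2 − 5 = -7.
Assume c(r) = (-2)^r − 5^r for some r ≥ 1.
Then c(r+1) = -2c(r) − 7·5^r = -2·((-2)^r − 5^r) − 7·5^r = (-2)^{r+1} + 2·5^r − 7·5^r = (-2)^{r+1} − 5·5^r = (-2)^{r+1} − 5^{r+1}.
So the formula holds for r+1, and by induction c(n) = (-2)^n − 5^n for all n ≥ 1.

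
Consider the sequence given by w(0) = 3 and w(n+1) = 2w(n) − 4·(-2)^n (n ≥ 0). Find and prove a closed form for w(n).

Claim: w(n) = 2·2^n + (-2)^n.

Base case: w(0) = 3, and 2·2^0 + (-2)^0 = 2 + 1 = 3.
Assume w(j) = 2·2^j + (-2)^j for some j ≥ 0.
Then w(j+1) = 2w(j) − 4·(-2)^j = 2·(2·2^j + (-2)^j) − 4·(-2)^j = 2·2^{j+1} + 2·(-2)^j − 4·(-2)^j = 2·2^{j+1} − 2·(-2)^j = 2·2^{j+1} + (-2)^{j+1}.
Hence w(n) = 2·2^n + (-2)^n for every n ≥ 0, by induction.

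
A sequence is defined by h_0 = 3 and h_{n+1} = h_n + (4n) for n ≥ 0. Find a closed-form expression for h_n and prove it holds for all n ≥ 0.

Claim: h_n = 2n^2 − 2n + 3.

Base case: h_0 = 3, and 2·0^2 − 2·0 + 3 = 3.
Assume h_j = 2j^2 − 2j + 3.
Then h_{j+1} = h_j + (4j) = (2j^2 − 2j + 3) + (4j) = 2j^2 + 2j + 3,
and 2·(j+1)^2 − 2·(j+1) + 3 = 2j^2 + 2j + 3.
This completes the inductive step, so h_n = 2n^2 − 2n + 3 for all n ≥ 0.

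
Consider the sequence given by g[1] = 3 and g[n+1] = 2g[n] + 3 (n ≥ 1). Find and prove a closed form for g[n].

Claim: g[n] = 3·2^n − 3.

Base case: g[1] = 3, and 3·2^1 − 3 = 6 − 3 = 3.
Assume g[k] = 3·2^k − 3 for some k ≥ 1.
Then g[k+1] = 2g[k] + 3 = 2·(3·2^k − 3) + 3 = 6·2^k − 6 + 3 = 3·2^{k+1} − 3.
By induction, g[n] = 3·2^n − 3 for all n ≥ 1.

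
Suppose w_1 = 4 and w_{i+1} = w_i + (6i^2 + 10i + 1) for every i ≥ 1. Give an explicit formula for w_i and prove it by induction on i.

Claim: w_i = 2i^3 + 2i^2 − 3i + 3.

Base case: w_1 = 4, and 2·1^3 + 2·1^2 − 3·1 + 3 = 4.
Assume w_r = 2r^3 + 2r^2 − 3r + 3.
Then w_{r+1} = w_r + (6r^2 + 10r + 1) = (2r^3 + 2r^2 − 3r + 3) + (6r^2 + 10r + 1) = 2r^3 + 8r^2 + 7r + 4,
and 2·(r+1)^3 + 2·(r+1)^2 − 3·(r+1) + 3 = 2r^3 + 8r^2 + 7r + 4.
This completes the inductive step, so w_i = 2i^3 + 2i^2 − 3i + 3 for all i ≥ 1.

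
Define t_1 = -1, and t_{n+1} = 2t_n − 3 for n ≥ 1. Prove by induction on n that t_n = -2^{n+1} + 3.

Base case: t_1 = -1, and -2^{1+1} + 3 = -4 + 3 = -1.
Assume t_m = -2^{m+1} + 3 for some m ≥ 1.
Then t_{m+1} = 2t_m − 3 = 2·(-2^{m+1} + 3) − 3 = -2^{m+2} + 6 − 3 = -2^{m+2} + 3.
So the formula holds for m+1, and by induction t_n = -2^{n+1} + 3 for all n ≥ 1.

t_n = -2^{n+1} + 3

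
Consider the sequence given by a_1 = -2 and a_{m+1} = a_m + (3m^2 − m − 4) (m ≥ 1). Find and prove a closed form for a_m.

Claim: a_m = m^3 − 2m^2 − 3m + 2.

Base case: a_1 = -2, and 1^3 − 2·1^2 − 3·1 + 2 = -2.
Assume a_r = r^3 − 2r^2 − 3r + 2.
Then a_{r+1} = a_r + (3r^2 − r − 4) = (r^3 − 2r^2 − 3r + 2) + (3r^2 − r − 4) = r^3 + r^2 − 4r − 2,
and (r+1)^3 − 2·(r+1)^2 − 3·(r+1) + 2 = r^3 + r^2 − 4r − 2.
This completes the inductive step, so a_m = m^3 − 2m^2 − 3m + 2 for all m ≥ 1.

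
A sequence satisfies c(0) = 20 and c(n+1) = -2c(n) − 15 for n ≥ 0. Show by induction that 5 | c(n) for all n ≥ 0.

Base case: c(0) = 20 = 5·4, so 5 | c(0).
Assume 5 | c(m), so c(m) = 5t for some integer t.
Then c(m+1) = -2c(m) − 15 = -2·(5t) − 15 = 5(-2t − 3), so 5 | c(m+1).
So the property holds for m+1, and by induction 5 | c(n) for all n ≥ 0.

5 | c(n)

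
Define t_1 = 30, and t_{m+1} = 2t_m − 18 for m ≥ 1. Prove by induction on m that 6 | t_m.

Base case: t_1 = 30 = 6·5, so 6 | t_1.
Assume 6 | t_k, so t_k = 6s for some integer s.
Then t_{k+1} = 2t_k − 18 = 2·(6s) − 18 = 6(2s − 3), so 6 | t_{k+1}.
By induction, 6 | t_m for all m ≥ 1.

6 | t_m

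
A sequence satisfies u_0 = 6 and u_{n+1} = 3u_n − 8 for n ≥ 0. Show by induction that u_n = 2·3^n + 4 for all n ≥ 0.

Base case: u_0 = 6, and 2·3^0 + 4 = 2 + 4 = 6.
Assume u_r = 2·3^r + 4 for some r ≥ 0.
Then u_{r+1} = 3u_r − 8 = 3·(2·3^r + 4) − 8 = 6·3^r + 12 − 8 = 2·3^{r+1} + 4.
By induction, u_n = 2·3^n + 4 for all n ≥ 0.

u_n = 2·3^n + 4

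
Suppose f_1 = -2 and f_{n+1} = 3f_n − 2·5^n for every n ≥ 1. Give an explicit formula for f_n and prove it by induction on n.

Claim: f_n = 3^n − 5^n.

Base case: f_1 = -2, and 3^1 − 5^1 = 3 − 5 = -2.
Assume f_k = 3^k − 5^k for some k ≥ 1.
Then f_{k+1} = 3f_k − 2·5^k = 3·(3^k − 5^k) − 2·5^k = 3^{k+1} − 3·5^k − 2·5^k = 3^{k+1} − 5·5^k = 3^{k+1} − 5^{k+1}.
So the formula holds for k+1, and by induction f_n = 3^n − 5^n for all n ≥ 1.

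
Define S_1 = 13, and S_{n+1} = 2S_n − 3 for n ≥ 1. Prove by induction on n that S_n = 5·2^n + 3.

Base case: S_1 = 13, and 5·2^1 + 3 = 10 + 3 = 13.
Assume S_j = 5·2^j + 3 for some j ≥ 1.
Then S_{j+1} = 2S_j − 3 = 2·(5·2^j + 3) − 3 = 10·2^j + 6 − 3 = 5·2^{j+1} + 3.
By induction, S_n = 5·2^n + 3 for all n ≥ 1.

S_n = 5·2^n + 3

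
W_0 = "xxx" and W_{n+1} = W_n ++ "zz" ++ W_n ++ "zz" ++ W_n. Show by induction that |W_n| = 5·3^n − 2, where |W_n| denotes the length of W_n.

Base case: |W_0| = 3, and 5·3^0 − 2 = 3.
Assume |W_j| = 5·3^j − 2.
Then |W_{j+1}| = 3|W_j| + 4 = 3(5·3^j − 2) + 4 = 5·3^{j+1} − 6 + 4 = 5·3^{j+1} − 2.
Hence |W_n| = 5·3^n − 2 for every n ≥ 0, by induction.

|W_n| = 5·3^n − 2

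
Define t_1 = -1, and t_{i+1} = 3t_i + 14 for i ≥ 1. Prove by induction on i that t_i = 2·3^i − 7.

Base case: t_1 = -1, and 2·3^1 − 7 = 6 − 7 = -1.
Assume t_m = 2·3^m − 7 for some m ≥ 1.
Then t_{m+1} = 3t_m + 14 = 3·(2·3^m − 7) + 14 = 6·3^m − 21 + 14 = 2·3^{m+1} − 7.
So the formula holds for m+1, and by induction t_i = 2·3^i − 7 for all i ≥ 1.

t_i = 2·3^i − 7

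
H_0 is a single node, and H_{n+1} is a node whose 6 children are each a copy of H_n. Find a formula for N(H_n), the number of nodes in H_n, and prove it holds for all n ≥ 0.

Claim: N(H_n) = (6^{n+1} − 1)/5.

Base case: N(H_0) = 1, and (6^{0+1} − 1)/5 = 1.
Assume N(H_m) = (6^{m+1} − 1)/5.
Then N(H_{m+1}) = 1 + 6N(H_m) = 1 + 6·(6^{m+1} − 1)/5 = 1 + (6^{m+2} − 6)/5 = (5 + 6^{m+2} − 6)/5 = (6^{m+2} − 1)/5.
So the formula holds for m+1, and by induction N(H_n) = (6^{n+1} − 1)/5 for all n ≥ 0.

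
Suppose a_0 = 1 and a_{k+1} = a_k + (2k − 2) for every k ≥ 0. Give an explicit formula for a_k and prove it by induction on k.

Claim: a_k = k^2 − 3k + 1.

Base case: a_0 = 1, and 0^2 − 3·0 + 1 = 1.
Assume a_m = m^2 − 3m + 1.
Then a_{m+1} = a_m + (2m − 2) = (m^2 − 3m + 1) + (2m − 2) = m^2 − m − 1,
and (m+1)^2 − 3·(m+1) + 1 = m^2 − m − 1.
Hence a_k = k^2 − 3k + 1 for every k ≥ 0, by induction.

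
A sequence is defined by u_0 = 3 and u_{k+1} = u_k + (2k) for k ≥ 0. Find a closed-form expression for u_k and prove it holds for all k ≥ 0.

Claim: u_k = k^2 − k + 3.

Base case: u_0 = 3, and 0^2 − 0 + 3 = 3.
Assume u_r = r^2 − r + 3.
Then u_{r+1} = u_r + (2r) = (r^2 − r + 3) + (2r) = r^2 + r + 3,
and (r+1)^2 − (r+1) + 3 = r^2 + r + 3.
By induction, u_k = k^2 − k + 3 for all k ≥ 0.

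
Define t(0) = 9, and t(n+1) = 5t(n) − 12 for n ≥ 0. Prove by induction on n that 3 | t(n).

Base case: t(0) = 9 = 3·3, so 3 | t(0).
Assume 3 | t(j), so t(j) = 3s for some integer s.
Then t(j+1) = 5t(j) − 12 = 5·(3s) − 12 = 3(5s − 4), so 3 | t(j+1).
Hence 3 | t(n) for every n ≥ 0, by induction.

3 | t(n)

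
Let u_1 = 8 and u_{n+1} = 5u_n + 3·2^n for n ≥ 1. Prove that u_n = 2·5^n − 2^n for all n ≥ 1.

Base case: u_1 = 8, and 2·5^1 − 2^1 = 10 − 2 = 8.
Assume u_k = 2·5^k − 2^k for some k ≥ 1.
Then u_{k+1} = 5u_k + 3·2^k = 5·(2·5^k − 2^k) + 3·2^k = 2·5^{k+1} − 5·2^k + 3·2^k = 2·5^{k+1} − 2·2^k = 2·5^{k+1} − 2^{k+1}.
Hence u_n = 2·5^n − 2^n for every n ≥ 1, by induction.

u_n = 2·5^n − 2^n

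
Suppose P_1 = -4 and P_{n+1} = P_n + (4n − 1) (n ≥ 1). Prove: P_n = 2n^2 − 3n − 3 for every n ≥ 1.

Base case: P_1 = -4, and 2·1^2 − 3·1 − 3 = -4.
Assume P_m = 2m^2 − 3m − 3.
Then P_{m+1} = P_m + (4m − 1) = (2m^2 − 3m − 3) + (4m − 1) = 2m^2 + m − 4,
and 2·(m+1)^2 − 3·(m+1) − 3 = 2m^2 + m − 4.
This completes the inductive step, so P_n = 2n^2 − 3n − 3 for all n ≥ 1.

P_n = 2n^2 − 3n − 3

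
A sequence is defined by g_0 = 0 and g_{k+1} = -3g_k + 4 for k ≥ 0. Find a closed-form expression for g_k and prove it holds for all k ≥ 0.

Claim: g_k = -(-3)^k + 1.

Base case: g_0 = 0, and -(-3)^0 + 1 = -1 + 1 = 0.
Assume g_m = -(-3)^m + 1 for some m ≥ 0.
Then g_{m+1} = -3g_m + 4 = -3·(-(-3)^m + 1) + 4 = 3·(-3)^m − 3 + 4 = -(-3)^{m+1} + 1.
Hence g_k = -(-3)^k + 1 for every k ≥ 0, by induction.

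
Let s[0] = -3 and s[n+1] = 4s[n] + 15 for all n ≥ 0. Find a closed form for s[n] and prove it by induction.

Claim: s[n] = 2·4^n − 5.

Base case: s[0] = -3, and 2·4^0 − 5 = 2 − 5 = -3.
Assume s[m] = 2·4^m − 5 for some m ≥ 0.
Then s[m+1] = 4s[m] + 15 = 4·(2·4^m − 5) + 15 = 8·4^m − 20 + 15 = 2·4^{m+1} − 5.
So the formula holds for m+1, and by induction s[n] = 2·4^n − 5 for all n ≥ 0.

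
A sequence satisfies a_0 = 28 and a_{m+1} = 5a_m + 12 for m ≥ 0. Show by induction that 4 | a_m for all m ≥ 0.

Base case: a_0 = 28 = 4·7, so 4 | a_0.
Assume 4 | a_r, so a_r = 4t for some integer t.
Then a_{r+1} = 5a_r + 12 = 5·(4t) + 12 = 4(5t + 3), so 4 | a_{r+1}.
By induction, 4 | a_m for all m ≥ 0.

4 | a_m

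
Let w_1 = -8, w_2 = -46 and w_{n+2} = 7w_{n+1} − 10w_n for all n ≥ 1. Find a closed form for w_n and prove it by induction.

Claim: w_n = 2^n − 2·5^n.

Base cases: w_1 = -8 and 2^1 − 2·5^1 = -8; w_2 = -46 and 2^2 − 2·5^2 = -46.
Assume w_j = 2^j − 2·5^j for all 1 ≤ j ≤ k, where k ≥ 2.
Then w_{k+1} = 7w_k − 10w_{k−1} = 7·(2^k − 2·5^k) − 10·(2^{k−1} − 2·5^{k−1}) = (7·2 − 10)2^{k−1} − 2·(7·5 − 10)5^{k−1} = 4·2^{k−1} − 50·5^{k−1} = 2^{k+1} − 2·5^{k+1}.
Hence w_n = 2^n − 2·5^n for every n ≥ 1, by strong induction.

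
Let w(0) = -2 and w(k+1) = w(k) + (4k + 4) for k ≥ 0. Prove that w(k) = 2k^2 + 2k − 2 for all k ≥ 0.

Base case: w(0) = -2, and 2·0^2 + 2·0 − 2 = -2.
Assume w(m) = 2m^2 + 2m − 2.
Then w(m+1) = w(m) + (4m + 4) = (2m^2 + 2m − 2) + (4m + 4) = 2m^2 + 6m + 2,
and 2·(m+1)^2 + 2·(m+1) − 2 = 2m^2 + 6m + 2.
Hence w(k) = 2k^2 + 2k − 2 for every k ≥ 0, by induction.

w(k) = 2k^2 + 2k − 2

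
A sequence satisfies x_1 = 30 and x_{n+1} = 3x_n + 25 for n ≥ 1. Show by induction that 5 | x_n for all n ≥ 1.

Base case: x_1 = 30 = 5·6, so 5 | x_1.
Assume 5 | x_r, so x_r = 5t for some integer t.
Then x_{r+1} = 3x_r + 25 = 3·(5t) + 25 = 5(3t + 5), so 5 | x_{r+1}.
So the property holds for r+1, and by induction 5 | x_n for all n ≥ 1.

5 | x_n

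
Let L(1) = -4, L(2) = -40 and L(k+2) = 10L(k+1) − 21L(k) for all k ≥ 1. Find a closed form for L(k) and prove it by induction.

Claim: L(k) = -7^k + 3^k.

Base cases: L(1) = -4 and -7^1 + 3^1 = -4; L(2) = -40 and -7^2 + 3^2 = -40.
Assume L(j) = -7^j + 3^j for all 1 ≤ j ≤ m, where m ≥ 2.
Then L(m+1) = 10L(m) − 21L(m−1) = 10·(-7^m + 3^m) − 21·(-7^{m−1} + 3^{m−1}) = -(10·7 − 21)7^{m−1} + (10·3 − 21)3^{m−1} = -49·7^{m−1} + 9·3^{m−1} = -7^{m+1} + 3^{m+1}.
By strong induction, L(k) = -7^k + 3^k for all k ≥ 1.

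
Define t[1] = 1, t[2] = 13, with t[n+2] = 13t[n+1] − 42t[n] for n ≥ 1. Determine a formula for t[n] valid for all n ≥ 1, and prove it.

Claim: t[n] = 7^n − 6^n.

Base cases: t[1] = 1 and 7^1 − 6^1 = 1; t[2] = 13 and 7^2 − 6^2 = 13.
Assume t[j] = 7^j − 6^j for all 1 ≤ j ≤ m, where m ≥ 2.
Then t[m+1] = 13t[m] − 42t[m−1] = 13·(7^m − 6^m) − 42·(7^{m−1} − 6^{m−1}) = (13·7 − 42)7^{m−1} − (13·6 − 42)6^{m−1} = 49·7^{m−1} − 36·6^{m−1} = 7^{m+1} − 6^{m+1}.
This completes the inductive step, so t[n] = 7^n − 6^n for all n ≥ 1.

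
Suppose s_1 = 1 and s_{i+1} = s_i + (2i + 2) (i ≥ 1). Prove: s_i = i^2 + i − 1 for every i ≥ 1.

Base case: s_1 = 1, and 1^2 + 1 − 1 = 1.
Assume s_j = j^2 + j − 1.
Then s_{j+1} = s_j + (2j + 2) = (j^2 + j − 1) + (2j + 2) = j^2 + 3j + 1,
and (j+1)^2 + (j+1) − 1 = j^2 + 3j + 1.
Hence s_i = i^2 + i − 1 for every i ≥ 1, by induction.

s_i = i^2 + i − 1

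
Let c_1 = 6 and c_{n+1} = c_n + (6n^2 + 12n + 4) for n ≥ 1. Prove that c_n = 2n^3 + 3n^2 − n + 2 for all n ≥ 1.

Base case: c_1 = 6, and 2·1^3 + 3·1^2 − 1 + 2 = 6.
Assume c_j = 2j^3 + 3j^2 − j + 2.
Then c_{j+1} = c_j + (6j^2 + 12j + 4) = (2j^3 + 3j^2 − j + 2) + (6j^2 + 12j + 4) = 2j^3 + 9j^2 + 11j + 6,
and 2·(j+1)^3 + 3·(j+1)^2 − (j+1) + 2 = 2j^3 + 9j^2 + 11j + 6.
This completes the inductive step, so c_n = 2n^3 + 3n^2 − n + 2 for all n ≥ 1.

c_n = 2n^3 + 3n^2 − n + 2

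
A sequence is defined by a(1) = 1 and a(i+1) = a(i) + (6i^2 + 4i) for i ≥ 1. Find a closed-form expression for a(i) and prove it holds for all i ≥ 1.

Claim: a(i) = 2i^3 − i^2 − i + 1.

Base case: a(1) = 1, and 2·1^3 − 1^2 − 1 + 1 = 1.
Assume a(m) = 2m^3 − m^2 − m + 1.
Then a(m+1) = a(m) + (6m^2 + 4m) = (2m^3 − m^2 − m + 1) + (6m^2 + 4m) = 2m^3 + 5m^2 + 3m + 1,
and 2·(m+1)^3 − (m+1)^2 − (m+1) + 1 = 2m^3 + 5m^2 + 3m + 1.
This completes the inductive step, so a(i) = 2i^3 − i^2 − i + 1 for all i ≥ 1.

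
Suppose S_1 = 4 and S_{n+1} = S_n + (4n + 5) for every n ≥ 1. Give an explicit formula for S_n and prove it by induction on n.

Claim: S_n = 2n^2 + 3n − 1.

Base case: S_1 = 4, and 2·1^2 + 3·1 − 1 = 4.
Assume S_m = 2m^2 + 3m − 1.
Then S_{m+1} = S_m + (4m + 5) = (2m^2 + 3m − 1) + (4m + 5) = 2m^2 + 7m + 4,
and 2·(m+1)^2 + 3·(m+1) − 1 = 2m^2 + 7m + 4.
By induction, S_n = 2n^2 + 3n − 1 for all n ≥ 1.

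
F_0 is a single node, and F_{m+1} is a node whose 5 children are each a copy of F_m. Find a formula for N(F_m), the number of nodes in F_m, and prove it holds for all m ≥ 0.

Claim: N(F_m) = (5^{m+1} − 1)/4.

Base case: N(F_0) = 1, and (5^{0+1} − 1)/4 = 1.
Assume N(F_r) = (5^{r+1} − 1)/4.
Then N(F_{r+1}) = 1 + 5N(F_r) = 1 + 5·(5^{r+1} − 1)/4 = 1 + (5^{r+2} − 5)/4 = (4 + 5^{r+2} − 5)/4 = (5^{r+2} − 1)/4.
This completes the inductive step, so N(F_m) = (5^{m+1} − 1)/4 for all m ≥ 0.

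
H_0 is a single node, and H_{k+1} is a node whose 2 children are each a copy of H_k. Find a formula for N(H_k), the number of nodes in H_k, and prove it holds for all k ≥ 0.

Claim: N(H_k) = 2^{k+1} − 1.

Base case: N(H_0) = 1, and 2^{0+1} − 1 = 1.
Assume N(H_j) = 2^{j+1} − 1.
Then N(H_{j+1}) = 1 + 2N(H_j) = 1 + 2(2^{j+1} − 1) = 2^{j+2} − 2 + 1 = 2^{j+2} − 1.
So the formula holds for j+1, and by induction N(H_k) = 2^{k+1} − 1 for all k ≥ 0.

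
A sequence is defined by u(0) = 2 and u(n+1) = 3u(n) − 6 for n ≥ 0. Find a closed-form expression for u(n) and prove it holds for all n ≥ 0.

Claim: u(n) = -3^n + 3.

Base case: u(0) = 2, and -3^0 + 3 = -1 + 3 = 2.
Assume u(j) = -3^j + 3 for some j ≥ 0.
Then u(j+1) = 3u(j) − 6 = 3·(-3^j + 3) − 6 = -3^{j+1} + 9 − 6 = -3^{j+1} + 3.
By induction, u(n) = -3^n + 3 for all n ≥ 0.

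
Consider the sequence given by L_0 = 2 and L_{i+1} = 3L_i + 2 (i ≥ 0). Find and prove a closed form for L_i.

Claim: L_i = 3^{i+1} − 1.

Base case: L_0 = 2, and 3^{0+1} − 1 = 3 − 1 = 2.
Assume L_k = 3^{k+1} − 1 for some k ≥ 0.
Then L_{k+1} = 3L_k + 2 = 3·(3^{k+1} − 1) + 2 = 3^{k+2} − 3 + 2 = 3^{k+2} − 1.
This completes the inductive step, so L_i = 3^{i+1} − 1 for all i ≥ 0.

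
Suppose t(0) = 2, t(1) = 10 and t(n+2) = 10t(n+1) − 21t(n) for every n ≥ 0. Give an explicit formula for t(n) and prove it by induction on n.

Claim: t(n) = 3^n + 7^n.

Base cases: t(0) = 2 and 3^0 + 7^0 = 2; t(1) = 10 and 3^1 + 7^1 = 10.
Assume t(j) = 3^j + 7^j for all 0 ≤ j ≤ m, where m ≥ 1.
Then t(m+1) = 10t(m) − 21t(m−1) = 10·(3^m + 7^m) − 21·(3^{m−1} + 7^{m−1}) = (10·3 − 21)3^{m−1} + (10·7 − 21)7^{m−1} = 9·3^{m−1} + 49·7^{m−1} = 3^{m+1} + 7^{m+1}.
Hence t(n) = 3^n + 7^n for every n ≥ 0, by strong induction.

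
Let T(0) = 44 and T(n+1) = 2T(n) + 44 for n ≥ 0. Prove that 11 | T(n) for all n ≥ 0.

Base case: T(0) = 44 = 11·4, so 11 | T(0).
Assume 11 | T(r), so T(r) = 11t for some integer t.
Then T(r+1) = 2T(r) + 44 = 2·(11t) + 44 = 11(2t + 4), so 11 | T(r+1).
So the property holds for r+1, and by induction 11 | T(n) for all n ≥ 0.

11 | T(n)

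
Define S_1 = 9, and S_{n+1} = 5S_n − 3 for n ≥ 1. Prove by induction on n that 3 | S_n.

Base case: S_1 = 9 = 3·3, so 3 | S_1.
Assume 3 | S_m, so S_m = 3t for some integer t.
Then S_{m+1} = 5S_m − 3 = 5·(3t) − 3 = 3(5t − 1), so 3 | S_{m+1}.
This completes the inductive step, so 3 | S_n for all n ≥ 1.

3 | S_n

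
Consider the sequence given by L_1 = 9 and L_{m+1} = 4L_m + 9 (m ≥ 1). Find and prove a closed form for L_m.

Claim: L_m = 3·4^m − 3.

Base case: L_1 = 9, and 3·4^1 − 3 = 12 − 3 = 9.
Assume L_k = 3·4^k − 3 for some k ≥ 1.
Then L_{k+1} = 4L_k + 9 = 4·(3·4^k − 3) + 9 = 12·4^k − 12 + 9 = 3·4^{k+1} − 3.
By induction, L_m = 3·4^m − 3 for all m ≥ 1.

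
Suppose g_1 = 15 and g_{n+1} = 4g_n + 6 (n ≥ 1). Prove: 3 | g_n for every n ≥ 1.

Base case: g_1 = 15 = 3·5, so 3 | g_1.
Assume 3 | g_k, so g_k = 3t for some integer t.
Then g_{k+1} = 4g_k + 6 = 4·(3t) + 6 = 3(4t + 2), so 3 | g_{k+1}.
By induction, 3 | g_n for all n ≥ 1.

3 | g_n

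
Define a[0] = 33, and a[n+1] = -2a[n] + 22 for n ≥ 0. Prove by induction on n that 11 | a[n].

Base case: a[0] = 33 = 11·3, so 11 | a[0].
Assume 11 | a[r], so a[r] = 11t for some integer t.
Then a[r+1] = -2a[r] + 22 = -2·(11t) + 22 = 11(-2t + 2), so 11 | a[r+1].
So the property holds for r+1, and by induction 11 | a[n] for all n ≥ 0.

11 | a[n]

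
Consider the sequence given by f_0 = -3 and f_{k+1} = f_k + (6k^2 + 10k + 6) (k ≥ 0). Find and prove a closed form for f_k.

Claim: f_k = 2k^3 + 2k^2 + 2k − 3.

Base case: f_0 = -3, and 2·0^3 + 2·0^2 + 2·0 − 3 = -3.
Assume f_m = 2m^3 + 2m^2 + 2m − 3.
Then f_{m+1} = f_m + (6m^2 + 10m + 6) = (2m^3 + 2m^2 + 2m − 3) + (6m^2 + 10m + 6) = 2m^3 + 8m^2 + 12m + 3,
and 2·(m+1)^3 + 2·(m+1)^2 + 2·(m+1) − 3 = 2m^3 + 8m^2 + 12m + 3.
By induction, f_k = 2k^3 + 2k^2 + 2k − 3 for all k ≥ 0.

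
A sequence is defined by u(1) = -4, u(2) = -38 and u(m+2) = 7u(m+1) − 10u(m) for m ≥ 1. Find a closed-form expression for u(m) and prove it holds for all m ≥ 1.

Claim: u(m) = 3·2^m − 2·5^m.

Base cases: u(1) = -4 and 3·2^1 − 2·5^1 = -4; u(2) = -38 and 3·2^2 − 2·5^2 = -38.
Assume u(j) = 3·2^j − 2·5^j for all 1 ≤ j ≤ r, where r ≥ 2.
Then u(r+1) = 7u(r) − 10u(r−1) = 7·(3·2^r − 2·5^r) − 10·(3·2^{r−1} − 2·5^{r−1}) = 3·(7·2 − 10)2^{r−1} − 2·(7·5 − 10)5^{r−1} = 12·2^{r−1} − 50·5^{r−1} = 3·2^{r+1} − 2·5^{r+1}.
Hence u(m) = 3·2^m − 2·5^m for every m ≥ 1, by strong induction.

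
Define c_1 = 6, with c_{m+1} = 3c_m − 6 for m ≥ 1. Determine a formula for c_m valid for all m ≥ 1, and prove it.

Claim: c_m = 3^m + 3.

Base case: c_1 = 6, and 3^1 + 3 = 3 + 3 = 6.
Assume c_r = 3^r + 3 for some r ≥ 1.
Then c_{r+1} = 3c_r − 6 = 3·(3^r + 3) − 6 = 3^{r+1} + 9 − 6 = 3^{r+1} + 3.
Hence c_m = 3^m + 3 for every m ≥ 1, by induction.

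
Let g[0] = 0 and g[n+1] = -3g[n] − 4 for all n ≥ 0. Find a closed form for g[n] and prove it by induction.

Claim: g[n] = (-3)^n − 1.

Base case: g[0] = 0, and (-3)^0 − 1 = 1 − 1 = 0.
Assume g[k] = (-3)^k − 1 for some k ≥ 0.
Then g[k+1] = -3g[k] − 4 = -3·((-3)^k − 1) − 4 = -3·(-3)^k + 3 − 4 = (-3)^{k+1} − 1.
By induction, g[n] = (-3)^n − 1 for all n ≥ 0.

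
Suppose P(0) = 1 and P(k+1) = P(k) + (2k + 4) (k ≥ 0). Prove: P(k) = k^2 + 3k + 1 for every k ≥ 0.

Base case: P(0) = 1, and 0^2 + 3·0 + 1 = 1.
Assume P(j) = j^2 + 3j + 1.
Then P(j+1) = P(j) + (2j + 4) = (j^2 + 3j + 1) + (2j + 4) = j^2 + 5j + 5,
and (j+1)^2 + 3·(j+1) + 1 = j^2 + 5j + 5.
By induction, P(k) = k^2 + 3k + 1 for all k ≥ 0.

P(k) = k^2 + 3k + 1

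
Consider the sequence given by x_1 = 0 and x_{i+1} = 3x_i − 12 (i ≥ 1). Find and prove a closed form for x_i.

Claim: x_i = -2·3^i + 6.

Base case: x_1 = 0, and -2·3^1 + 6 = -6 + 6 = 0.
Assume x_m = -2·3^m + 6 for some m ≥ 1.
Then x_{m+1} = 3x_m − 12 = 3·(-2·3^m + 6) − 12 = -6·3^m + 18 − 12 = -2·3^{m+1} + 6.
So the formula holds for m+1, and by induction x_i = -2·3^i + 6 for all i ≥ 1.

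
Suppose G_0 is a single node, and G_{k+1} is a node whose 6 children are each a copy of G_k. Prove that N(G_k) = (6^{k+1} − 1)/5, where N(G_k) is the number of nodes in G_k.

Base case: N(G_0) = 1, and (6^{0+1} − 1)/5 = 1.
Assume N(G_j) = (6^{j+1} − 1)/5.
Then N(G_{j+1}) = 1 + 6N(G_j) = 1 + 6·(6^{j+1} − 1)/5 = 1 + (6^{j+2} − 6)/5 = (5 + 6^{j+2} − 6)/5 = (6^{j+2} − 1)/5.
So the formula holds for j+1, and by induction N(G_k) = (6^{k+1} − 1)/5 for all k ≥ 0.

N(G_k) = (6^{k+1} − 1)/5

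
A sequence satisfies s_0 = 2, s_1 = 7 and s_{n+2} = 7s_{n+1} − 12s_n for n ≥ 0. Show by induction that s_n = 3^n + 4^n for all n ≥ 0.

Base cases: s_0 = 2 and 3^0 + 4^0 = 2; s_1 = 7 and 3^1 + 4^1 = 7.
Assume s_j = 3^j + 4^j for all 0 ≤ j ≤ m, where m ≥ 1.
Then s_{m+1} = 7s_m − 12s_{m−1} = 7·(3^m + 4^m) − 12·(3^{m−1} + 4^{m−1}) = (7·3 − 12)3^{m−1} + (7·4 − 12)4^{m−1} = 9·3^{m−1} + 16·4^{m−1} = 3^{m+1} + 4^{m+1}.
So the formula holds for m+1, and by strong induction s_n = 3^n + 4^n for all n ≥ 0.

s_n = 3^n + 4^n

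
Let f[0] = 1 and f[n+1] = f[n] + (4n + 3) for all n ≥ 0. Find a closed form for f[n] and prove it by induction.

Claim: f[n] = 2n^2 + n + 1.

Base case: f[0] = 1, and 2·0^2 + 0 + 1 = 1.
Assume f[k] = 2k^2 + k + 1.
Then f[k+1] = f[k] + (4k + 3) = (2k^2 + k + 1) + (4k + 3) = 2k^2 + 5k + 4,
and 2·(k+1)^2 + (k+1) + 1 = 2k^2 + 5k + 4.
This completes the inductive step, so f[n] = 2n^2 + n + 1 for all n ≥ 0.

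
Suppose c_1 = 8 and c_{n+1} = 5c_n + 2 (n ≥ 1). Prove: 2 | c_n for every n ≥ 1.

Base case: c_1 = 8 = 2·4, so 2 | c_1.
Assume 2 | c_r, so c_r = 2t for some integer t.
Then c_{r+1} = 5c_r + 2 = 5·(2t) + 2 = 2(5t + 1), so 2 | c_{r+1}.
So the property holds for r+1, and by induction 2 | c_n for all n ≥ 1.

2 | c_n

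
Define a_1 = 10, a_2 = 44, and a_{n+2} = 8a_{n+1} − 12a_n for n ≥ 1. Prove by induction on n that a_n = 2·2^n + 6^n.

Base cases: a_1 = 10 and 2·2^1 + 6^1 = 10; a_2 = 44 and 2·2^2 + 6^2 = 44.
Assume a_j = 2·2^j + 6^j for all 1 ≤ j ≤ r, where r ≥ 2.
Then a_{r+1} = 8a_r − 12a_{r−1} = 8·(2·2^r + 6^r) − 12·(2·2^{r−1} + 6^{r−1}) = 2·(8·2 − 12)2^{r−1} + (8·6 − 12)6^{r−1} = 8·2^{r−1} + 36·6^{r−1} = 2·2^{r+1} + 6^{r+1}.
This completes the inductive step, so a_n = 2·2^n + 6^n for all n ≥ 1.

a_n = 2·2^n + 6^n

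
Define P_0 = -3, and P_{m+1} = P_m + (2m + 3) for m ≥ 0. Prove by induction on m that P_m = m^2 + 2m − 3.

Base case: P_0 = -3, and 0^2 + 2·0 − 3 = -3.
Assume P_j = j^2 + 2j − 3.
Then P_{j+1} = P_j + (2j + 3) = (j^2 + 2j − 3) + (2j + 3) = j^2 + 4j,
and (j+1)^2 + 2·(j+1) − 3 = j^2 + 4j.
Hence P_m = m^2 + 2m − 3 for every m ≥ 0, by induction.

P_m = m^2 + 2m − 3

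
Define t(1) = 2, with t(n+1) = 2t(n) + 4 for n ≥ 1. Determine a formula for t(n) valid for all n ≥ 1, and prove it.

Claim: t(n) = 3·2^n − 4.

Base case: t(1) = 2, and 3·2^1 − 4 = 6 − 4 = 2.
Assume t(m) = 3·2^m − 4 for some m ≥ 1.
Then t(m+1) = 2t(m) + 4 = 2·(3·2^m − 4) + 4 = 6·2^m − 8 + 4 = 3·2^{m+1} − 4.
This completes the inductive step, so t(n) = 3·2^n − 4 for all n ≥ 1.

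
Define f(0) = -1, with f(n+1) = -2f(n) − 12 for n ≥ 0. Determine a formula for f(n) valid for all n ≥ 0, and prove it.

Claim: f(n) = 3·(-2)^n − 4.

Base case: f(0) = -1, and 3·(-2)^0 − 4 = 3 − 4 = -1.
Assume f(m) = 3·(-2)^m − 4 for some m ≥ 0.
Then f(m+1) = -2f(m) − 12 = -2·(3·(-2)^m − 4) − 12 = -6·(-2)^m + 8 − 12 = 3·(-2)^{m+1} − 4.
So the formula holds for m+1, and by induction f(n) = 3·(-2)^n − 4 for all n ≥ 0.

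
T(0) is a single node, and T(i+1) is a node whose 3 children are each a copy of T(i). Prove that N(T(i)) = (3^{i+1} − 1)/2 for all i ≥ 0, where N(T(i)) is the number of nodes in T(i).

Base case: N(T(0)) = 1, and (3^{0+1} − 1)/2 = 1.
Assume N(T(j)) = (3^{j+1} − 1)/2.
Then N(T(j+1)) = 1 + 3N(T(j)) = 1 + 3·(3^{j+1} − 1)/2 = 1 + (3^{j+2} − 3)/2 = (2 + 3^{j+2} − 3)/2 = (3^{j+2} − 1)/2.
So the formula holds for j+1, and by induction N(T(i)) = (3^{i+1} − 1)/2 for all i ≥ 0.

N(T(i)) = (3^{i+1} − 1)/2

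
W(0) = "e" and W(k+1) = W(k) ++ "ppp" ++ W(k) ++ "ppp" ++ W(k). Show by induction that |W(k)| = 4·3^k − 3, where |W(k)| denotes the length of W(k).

Base case: |W(0)| = 1, and 4·3^0 − 3 = 1.
Assume |W(m)| = 4·3^m − 3.
Then |W(m+1)| = 3|W(m)| + 6 = 3(4·3^m − 3) + 6 = 4·3^{m+1} − 9 + 6 = 4·3^{m+1} − 3.
By induction, |W(k)| = 4·3^k − 3 for all k ≥ 0.

|W(k)| = 4·3^k − 3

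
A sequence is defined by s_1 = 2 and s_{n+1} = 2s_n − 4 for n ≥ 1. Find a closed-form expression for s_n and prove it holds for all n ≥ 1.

Claim: s_n = -2^n + 4.

Base case: s_1 = 2, and -2^1 + 4 = -2 + 4 = 2.
Assume s_r = -2^r + 4 for some r ≥ 1.
Then s_{r+1} = 2s_r − 4 = 2·(-2^r + 4) − 4 = -2^{r+1} + 8 − 4 = -2^{r+1} + 4.
So the formula holds for r+1, and by induction s_n = -2^n + 4 for all n ≥ 1.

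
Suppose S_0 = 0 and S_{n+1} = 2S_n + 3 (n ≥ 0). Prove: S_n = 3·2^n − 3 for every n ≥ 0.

Base case: S_0 = 0, and 3·2^0 − 3 = 3 − 3 = 0.
Assume S_j = 3·2^j − 3 for some j ≥ 0.
Then S_{j+1} = 2S_j + 3 = 2·(3·2^j − 3) + 3 = 6·2^j − 6 + 3 = 3·2^{j+1} − 3.
By induction, S_n = 3·2^n − 3 for all n ≥ 0.

S_n = 3·2^n − 3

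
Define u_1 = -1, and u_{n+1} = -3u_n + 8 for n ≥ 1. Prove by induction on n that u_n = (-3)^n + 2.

Base case: u_1 = -1, and (-3)^1 + 2 = -3 + 2 = -1.
Assume u_k = (-3)^k + 2 for some k ≥ 1.
Then u_{k+1} = -3u_k + 8 = -3·((-3)^k + 2) + 8 = -3·(-3)^k − 6 + 8 = (-3)^{k+1} + 2.
So the formula holds for k+1, and by induction u_n = (-3)^n + 2 for all n ≥ 1.

u_n = (-3)^n + 2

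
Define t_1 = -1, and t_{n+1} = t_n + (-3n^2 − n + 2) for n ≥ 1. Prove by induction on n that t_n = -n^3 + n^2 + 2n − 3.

Base case: t_1 = -1, and -1^3 + 1^2 + 2·1 − 3 = -1.
Assume t_k = -k^3 + k^2 + 2k − 3.
Then t_{k+1} = t_k + (-3k^2 − k + 2) = (-k^3 + k^2 + 2k − 3) + (-3k^2 − k + 2) = -k^3 − 2k^2 + k − 1,
and -(k+1)^3 + (k+1)^2 + 2·(k+1) − 3 = -k^3 − 2k^2 + k − 1.
By induction, t_n = -n^3 + n^2 + 2n − 3 for all n ≥ 1.

t_n = -n^3 + n^2 + 2n − 3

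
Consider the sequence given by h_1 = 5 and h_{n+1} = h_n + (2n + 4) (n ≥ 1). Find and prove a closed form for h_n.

Claim: h_n = n^2 + 3n + 1.

Base case: h_1 = 5, and 1^2 + 3·1 + 1 = 5.
Assume h_r = r^2 + 3r + 1.
Then h_{r+1} = h_r + (2r + 4) = (r^2 + 3r + 1) + (2r + 4) = r^2 + 5r + 5,
and (r+1)^2 + 3·(r+1) + 1 = r^2 + 5r + 5.
Hence h_n = n^2 + 3n + 1 for every n ≥ 1, by induction.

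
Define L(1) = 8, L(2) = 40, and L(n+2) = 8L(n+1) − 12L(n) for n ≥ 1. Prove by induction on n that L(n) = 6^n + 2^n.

Base cases: L(1) = 8 and 6^1 + 2^1 = 8; L(2) = 40 and 6^2 + 2^2 = 40.
Assume L(j) = 6^j + 2^j for all 1 ≤ j ≤ k, where k ≥ 2.
Then L(k+1) = 8L(k) − 12L(k−1) = 8·(6^k + 2^k) − 12·(6^{k−1} + 2^{k−1}) = (8·6 − 12)6^{k−1} + (8·2 − 12)2^{k−1} = 36·6^{k−1} + 4·2^{k−1} = 6^{k+1} + 2^{k+1}.
This completes the inductive step, so L(n) = 6^n + 2^n for all n ≥ 1.

L(n) = 6^n + 2^n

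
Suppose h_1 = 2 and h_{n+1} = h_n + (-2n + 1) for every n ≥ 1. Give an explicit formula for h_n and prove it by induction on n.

Claim: h_n = -n^2 + 2n + 1.

Base case: h_1 = 2, and -1^2 + 2·1 + 1 = 2.
Assume h_k = -k^2 + 2k + 1.
Then h_{k+1} = h_k + (-2k + 1) = (-k^2 + 2k + 1) + (-2k + 1) = -k^2 + 2,
and -(k+1)^2 + 2·(k+1) + 1 = -k^2 + 2.
Hence h_n = -n^2 + 2n + 1 for every n ≥ 1, by induction.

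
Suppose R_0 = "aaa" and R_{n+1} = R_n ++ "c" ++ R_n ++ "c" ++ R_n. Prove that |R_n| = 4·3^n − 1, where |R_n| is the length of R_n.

Base case: |R_0| = 3, and 4·3^0 − 1 = 3.
Assume |R_j| = 4·3^j − 1.
Then |R_{j+1}| = 3|R_j| + 2 = 3(4·3^j − 1) + 2 = 4·3^{j+1} − 3 + 2 = 4·3^{j+1} − 1.
Hence |R_n| = 4·3^n − 1 for every n ≥ 0, by induction.

|R_n| = 4·3^n − 1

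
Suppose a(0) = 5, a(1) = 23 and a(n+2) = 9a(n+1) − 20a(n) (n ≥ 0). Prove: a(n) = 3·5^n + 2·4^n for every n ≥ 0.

Base cases: a(0) = 5 and 3·5^0 + 2·4^0 = 5; a(1) = 23 and 3·5^1 + 2·4^1 = 23.
Assume a(j) = 3·5^j + 2·4^j for all 0 ≤ j ≤ r, where r ≥ 1.
Then a(r+1) = 9a(r) − 20a(r−1) = 9·(3·5^r + 2·4^r) − 20·(3·5^{r−1} + 2·4^{r−1}) = 3·(9·5 − 20)5^{r−1} + 2·(9·4 − 20)4^{r−1} = 75·5^{r−1} + 32·4^{r−1} = 3·5^{r+1} + 2·4^{r+1}.
Hence a(n) = 3·5^n + 2·4^n for every n ≥ 0, by strong induction.

a(n) = 3·5^n + 2·4^n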